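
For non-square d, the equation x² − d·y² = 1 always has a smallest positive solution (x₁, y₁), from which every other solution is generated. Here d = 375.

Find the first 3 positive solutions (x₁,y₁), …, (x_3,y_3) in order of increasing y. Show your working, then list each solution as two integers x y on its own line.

√375 = [19; 2,1,2,1,5,1,2,1,2,38, …], period ℓ=10 (even) → k=9
i=0: a=19 ⇒ p=19, q=1
…
i=2: a=1 ⇒ p=58, q=3
…
i=4: a=1 ⇒ p=213, q=11
i=5: a=5 ⇒ p=1220, q=63
i=6: a=1 ⇒ p=1433, q=74
i=7: a=2 ⇒ p=4086, q=211
i=8: a=1 ⇒ p=5519, q=285
i=9: a=2 ⇒ p=15124, q=781
fundamental: x₁=15124, y₁=781  (since 228735376 − 375·609961 = 1)
(15124+781√375)^2 = 457470751 + 23623688√375
(15124+781√375)^3 = 13837575261124 + 714569313843√375

15124 781
457470751 23623688
13837575261124 714569313843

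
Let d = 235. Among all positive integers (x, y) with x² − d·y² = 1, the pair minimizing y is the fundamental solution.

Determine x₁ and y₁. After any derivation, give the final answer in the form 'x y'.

√235 → a₀=15, period (3,30); ℓ=2 even so k=1
a_0=15:  p_0=15·1+0=15,  q_0=15·0+1=1
a_1=3:  p_1=3·15+1=46,  q_1=3·1+0=3
(x₁, y₁) = (46, 3);  46² − 235·3² = 1 ✓

46 3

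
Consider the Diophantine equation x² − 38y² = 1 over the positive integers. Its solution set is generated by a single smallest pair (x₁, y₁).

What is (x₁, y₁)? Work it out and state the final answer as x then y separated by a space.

d=38: √d = [6; 6,12] (ℓ=2, even), read p_1/q_1
k=0  a_k=6  p_k/q_k = 6/1
k=1  a_k=6  p_k/q_k = 37/6
→ (37, 6).  Check: 37²=1369, 38·6²=1368, difference 1.

37 6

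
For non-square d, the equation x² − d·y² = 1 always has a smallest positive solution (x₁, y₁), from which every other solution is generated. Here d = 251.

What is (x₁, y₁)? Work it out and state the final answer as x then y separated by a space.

[15; 1,5,2,1,2,…,5,1,30] for √251; ℓ=14 ⇒ convergent index 13
i=0: a=15 ⇒ p=15, q=1
i=1: a=1 ⇒ p=16, q=1
i=2: a=5 ⇒ p=95, q=6
i=3: a=2 ⇒ p=206, q=13
…
i=7: a=15 ⇒ p=29563, q=1866
i=8: a=2 ⇒ p=61043, q=3853
i=9: a=2 ⇒ p=151649, q=9572
i=10: a=1 ⇒ p=212692, q=13425
i=11: a=2 ⇒ p=577033, q=36422
i=12: a=5 ⇒ p=3097857, q=195535
i=13: a=1 ⇒ p=3674890, q=231957
→ (3674890, 231957).  Check: 3674890²=13504816512100, 251·231957²=13504816512099, difference 1.

3674890 231957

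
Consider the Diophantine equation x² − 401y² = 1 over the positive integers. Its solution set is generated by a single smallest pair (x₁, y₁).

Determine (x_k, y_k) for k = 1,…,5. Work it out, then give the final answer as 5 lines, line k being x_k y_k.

√401 = [20; 40, …], period ℓ=1 (odd) → k=1
k=0  a_k=20  p_k/q_k = 20/1
k=1  a_k=40  p_k/q_k = 801/40
→ (801, 40).  Check: 801²=641601, 401·40²=641600, difference 1.
n=2: (801,40)∘(801,40) = (801·801+401·40·40, 801·40+40·801) = (1283201,64080)
n=3: (1283201,64080)∘(801,40) = (801·1283201+401·40·64080, 801·64080+40·1283201) = (2055687201,102656120)
n=4: (2055687201,102656120)∘(801,40) = (801·2055687201+401·40·102656120, 801·102656120+40·2055687201) = (3293209612801,164455040160)
n=5: (3293209612801,164455040160)∘(801,40) = (801·3293209612801+401·40·164455040160, 801·164455040160+40·3293209612801) = (5275719744020001,263456871680200)

801 40
1283201 64080
2055687201 102656120
3293209612801 164455040160
5275719744020001 263456871680200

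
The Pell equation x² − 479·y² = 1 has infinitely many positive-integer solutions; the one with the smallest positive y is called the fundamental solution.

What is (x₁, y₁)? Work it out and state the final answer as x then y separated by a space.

[21; 1,7,1,3,2,21,2,3,1,7,1,42] for √479; ℓ=12 ⇒ convergent index 11
i=0: a=21 ⇒ p=21, q=1
…
i=3: a=1 ⇒ p=197, q=9
…
i=10: a=7 ⇒ p=2648849, q=121029
i=11: a=1 ⇒ p=2989440, q=136591
(x₁, y₁) = (2989440, 136591);  2989440² − 479·136591² = 1 ✓

2989440 136591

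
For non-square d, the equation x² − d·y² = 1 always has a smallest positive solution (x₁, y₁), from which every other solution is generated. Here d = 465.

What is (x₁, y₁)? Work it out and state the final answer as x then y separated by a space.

d=465: √d = [21; 1,1,3,2,2,2,3,1,1,42] (ℓ=10, even), read p_9/q_9
a_0=21:  p_0=21·1+0=21,  q_0=21·0+1=1
…
a_2=1:  p_2=1·22+21=43,  q_2=1·1+1=2
…
a_8=1:  p_8=1·6922+2027=8949,  q_8=1·321+94=415
a_9=1:  p_9=1·8949+6922=15871,  q_9=1·415+321=736
(x₁, y₁) = (15871, 736);  15871² − 465·736² = 1 ✓

15871 736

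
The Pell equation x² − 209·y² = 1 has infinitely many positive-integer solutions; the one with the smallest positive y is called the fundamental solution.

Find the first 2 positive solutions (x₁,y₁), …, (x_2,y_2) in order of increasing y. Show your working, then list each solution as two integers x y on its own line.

46551 3220
4333991201 299788440

[14; 2,5,3,2,3,5,2,28] for √209; ℓ=8 ⇒ convergent index 7
k=0  a_k=14  p_k/q_k = 14/1
k=1  a_k=2  p_k/q_k = 29/2
…
k=4  a_k=2  p_k/q_k = 1171/81
k=5  a_k=3  p_k/q_k = 4019/278
k=6  a_k=5  p_k/q_k = 21266/1471
k=7  a_k=2  p_k/q_k = 46551/3220
→ (46551, 3220).  Check: 46551²=2166995601, 209·3220²=2166995600, difference 1.
(x_2, y_2) = (46551·46551 + 209·3220·3220, 46551·3220 + 3220·46551) = (4333991201, 299788440)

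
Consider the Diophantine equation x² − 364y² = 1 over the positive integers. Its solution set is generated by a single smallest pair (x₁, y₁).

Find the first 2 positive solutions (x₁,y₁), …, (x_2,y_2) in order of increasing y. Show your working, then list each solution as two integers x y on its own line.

4954951 259710
49103078824801 2573700648420

[19; 12,1,2,3,1,8,1,3,2,1,12,38] for √364; ℓ=12 ⇒ convergent index 11
i=0: a=19 ⇒ p=19, q=1
i=1: a=12 ⇒ p=229, q=12
i=2: a=1 ⇒ p=248, q=13
…
i=7: a=1 ⇒ p=30755, q=1612
…
i=10: a=1 ⇒ p=390371, q=20461
i=11: a=12 ⇒ p=4954951, q=259710
fundamental: x₁=4954951, y₁=259710  (since 24551539412401 − 364·67449284100 = 1)
(x_2, y_2) = (4954951·4954951 + 364·259710·259710, 4954951·259710 + 259710·4954951) = (49103078824801, 2573700648420)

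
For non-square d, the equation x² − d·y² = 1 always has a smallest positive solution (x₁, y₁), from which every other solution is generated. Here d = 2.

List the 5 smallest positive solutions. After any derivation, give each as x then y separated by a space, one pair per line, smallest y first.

3 2
17 12
99 70
577 408
3363 2378

d=2: √d = [1; 2] (ℓ=1, odd), read p_1/q_1
k=0  a_k=1  p_k/q_k = 1/1
k=1  a_k=2  p_k/q_k = 3/2
(x₁, y₁) = (3, 2);  3² − 2·2² = 1 ✓
(x_2, y_2) = (3·3 + 2·2·2, 3·2 + 2·3) = (17, 12)
(x_3, y_3) = (3·17 + 2·2·12, 3·12 + 2·17) = (99, 70)
(x_4, y_4) = (3·99 + 2·2·70, 3·70 + 2·99) = (577, 408)
(x_5, y_5) = (3·577 + 2·2·408, 3·408 + 2·577) = (3363, 2378)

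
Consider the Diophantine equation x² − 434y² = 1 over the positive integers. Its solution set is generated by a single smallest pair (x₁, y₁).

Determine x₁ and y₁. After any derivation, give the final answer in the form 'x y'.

√434 = [20; 1,4,1,40, …], period ℓ=4 (even) → k=3
i=0: a=20 ⇒ p=20, q=1
…
i=2: a=4 ⇒ p=104, q=5
i=3: a=1 ⇒ p=125, q=6
(x₁, y₁) = (125, 6);  125² − 434·6² = 1 ✓

125 6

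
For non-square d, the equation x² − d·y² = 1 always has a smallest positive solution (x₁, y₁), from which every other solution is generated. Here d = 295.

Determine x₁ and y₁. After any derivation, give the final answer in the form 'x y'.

√295 = [17; 5,1,2,3,2,6,2,3,2,1,5,34, …], period ℓ=12 (even) → k=11
step 0: (17, 1)  from 17·(1,0) + (0,1)
…
step 3: (292, 17)  from 2·(103,6) + (86,5)
…
step 5: (2250, 131)  from 2·(979,57) + (292,17)
step 6: (14479, 843)  from 6·(2250,131) + (979,57)
…
step 9: (247414, 14405)  from 2·(108103,6294) + (31208,1817)
step 10: (355517, 20699)  from 1·(247414,14405) + (108103,6294)
step 11: (2024999, 117900)  from 5·(355517,20699) + (247414,14405)
fundamental: x₁=2024999, y₁=117900  (since 4100620950001 − 295·13900410000 = 1)

2024999 117900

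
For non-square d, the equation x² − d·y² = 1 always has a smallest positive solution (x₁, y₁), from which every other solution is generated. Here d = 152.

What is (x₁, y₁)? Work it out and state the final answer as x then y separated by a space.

√152 = [12; 3,24, …], period ℓ=2 (even) → k=1
a_0=12:  p_0=12·1+0=12,  q_0=12·0+1=1
a_1=3:  p_1=3·12+1=37,  q_1=3·1+0=3
→ (37, 3).  Check: 37²=1369, 152·3²=1368, difference 1.

37 3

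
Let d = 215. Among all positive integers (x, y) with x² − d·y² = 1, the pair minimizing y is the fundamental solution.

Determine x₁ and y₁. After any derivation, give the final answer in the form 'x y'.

44 3

√215 = [14; 1,1,1,28, …], period ℓ=4 (even) → k=3
k=0  a_k=14  p_k/q_k = 14/1
…
k=2  a_k=1  p_k/q_k = 29/2
k=3  a_k=1  p_k/q_k = 44/3
fundamental: x₁=44, y₁=3  (since 1936 − 215·9 = 1)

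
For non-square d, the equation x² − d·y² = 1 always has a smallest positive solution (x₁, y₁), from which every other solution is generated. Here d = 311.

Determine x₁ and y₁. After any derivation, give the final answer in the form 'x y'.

16883880 957397

[17; 1,1,1,2,1,…,1,1,34] for √311; ℓ=16 ⇒ convergent index 15
step 0: (17, 1)  from 17·(1,0) + (0,1)
…
step 2: (35, 2)  from 1·(18,1) + (17,1)
step 3: (53, 3)  from 1·(35,2) + (18,1)
…
step 5: (194, 11)  from 1·(141,8) + (53,3)
step 6: (1305, 74)  from 6·(194,11) + (141,8)
step 7: (4109, 233)  from 3·(1305,74) + (194,11)
step 8: (71158, 4035)  from 17·(4109,233) + (1305,74)
…
step 10: (1376656, 78063)  from 6·(217583,12338) + (71158,4035)
step 11: (1594239, 90401)  from 1·(1376656,78063) + (217583,12338)
step 12: (4565134, 258865)  from 2·(1594239,90401) + (1376656,78063)
step 13: (6159373, 349266)  from 1·(4565134,258865) + (1594239,90401)
step 14: (10724507, 608131)  from 1·(6159373,349266) + (4565134,258865)
step 15: (16883880, 957397)  from 1·(10724507,608131) + (6159373,349266)
fundamental: x₁=16883880, y₁=957397  (since 285065403854400 − 311·916609015609 = 1)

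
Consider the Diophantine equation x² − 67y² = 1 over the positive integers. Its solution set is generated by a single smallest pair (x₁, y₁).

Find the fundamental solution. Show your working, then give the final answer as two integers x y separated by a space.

[8; 5,2,1,1,7,1,1,2,5,16] for √67; ℓ=10 ⇒ convergent index 9
i=0: a=8 ⇒ p=8, q=1
i=1: a=5 ⇒ p=41, q=5
…
i=3: a=1 ⇒ p=131, q=16
…
i=6: a=1 ⇒ p=1899, q=232
i=7: a=1 ⇒ p=3577, q=437
i=8: a=2 ⇒ p=9053, q=1106
i=9: a=5 ⇒ p=48842, q=5967
→ (48842, 5967).  Check: 48842²=2385540964, 67·5967²=2385540963, difference 1.

48842 5967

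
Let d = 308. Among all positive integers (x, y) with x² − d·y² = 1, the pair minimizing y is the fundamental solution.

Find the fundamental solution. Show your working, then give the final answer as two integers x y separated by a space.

351 20

√308 → a₀=17, period (1,1,4,1,1,34); ℓ=6 even so k=5
step 0: (17, 1)  from 17·(1,0) + (0,1)
step 1: (18, 1)  from 1·(17,1) + (1,0)
step 2: (35, 2)  from 1·(18,1) + (17,1)
step 3: (158, 9)  from 4·(35,2) + (18,1)
step 4: (193, 11)  from 1·(158,9) + (35,2)
step 5: (351, 20)  from 1·(193,11) + (158,9)
(x₁, y₁) = (351, 20);  351² − 308·20² = 1 ✓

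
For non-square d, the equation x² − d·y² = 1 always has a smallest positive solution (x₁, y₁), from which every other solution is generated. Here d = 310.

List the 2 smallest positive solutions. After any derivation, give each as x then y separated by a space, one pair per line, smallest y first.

848719 48204
1440647881921 81823301352

d=310: √d = [17; 1,1,1,1,5,…,1,1,34] (ℓ=16, even), read p_15/q_15
k=0  a_k=17  p_k/q_k = 17/1
…
k=2  a_k=1  p_k/q_k = 35/2
…
k=5  a_k=5  p_k/q_k = 493/28
…
k=7  a_k=1  p_k/q_k = 2060/117
…
k=9  a_k=1  p_k/q_k = 7747/440
…
k=13  a_k=1  p_k/q_k = 333702/18953
k=14  a_k=1  p_k/q_k = 515017/29251
k=15  a_k=1  p_k/q_k = 848719/48204
→ (848719, 48204).  Check: 848719²=720323940961, 310·48204²=720323940960, difference 1.
k=2:  x_2 = 848719·848719+310·48204·48204 = 1440647881921,  y_2 = 848719·48204+48204·848719 = 81823301352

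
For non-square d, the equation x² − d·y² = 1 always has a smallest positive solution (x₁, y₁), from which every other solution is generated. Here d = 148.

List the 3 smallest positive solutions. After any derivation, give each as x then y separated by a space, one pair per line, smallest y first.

√148 → a₀=12, period (6,24); ℓ=2 even so k=1
step 0: (12, 1)  from 12·(1,0) + (0,1)
step 1: (73, 6)  from 6·(12,1) + (1,0)
→ (73, 6).  Check: 73²=5329, 148·6²=5328, difference 1.
(73+6√148)^2 = 10657 + 876√148
(73+6√148)^3 = 1555849 + 127890√148

73 6
10657 876
1555849 127890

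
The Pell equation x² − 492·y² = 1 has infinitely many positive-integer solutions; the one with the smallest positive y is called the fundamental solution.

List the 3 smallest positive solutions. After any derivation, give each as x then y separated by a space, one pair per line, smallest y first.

29767 1342
1772148577 79894628
105503093353351 4756446782010

√492 → a₀=22, period (5,1,1,10,1,1,5,44); ℓ=8 even so k=7
i=0: a=22 ⇒ p=22, q=1
…
i=4: a=10 ⇒ p=2573, q=116
…
i=6: a=1 ⇒ p=5390, q=243
i=7: a=5 ⇒ p=29767, q=1342
→ (29767, 1342).  Check: 29767²=886074289, 492·1342²=886074288, difference 1.
(x_2, y_2) = (29767·29767 + 492·1342·1342, 29767·1342 + 1342·29767) = (1772148577, 79894628)
(x_3, y_3) = (29767·1772148577 + 492·1342·79894628, 29767·79894628 + 1342·1772148577) = (105503093353351, 4756446782010)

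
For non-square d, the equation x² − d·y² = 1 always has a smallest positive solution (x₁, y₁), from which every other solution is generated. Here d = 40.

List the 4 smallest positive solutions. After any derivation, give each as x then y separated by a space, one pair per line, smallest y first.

19 3
721 114
27379 4329
1039681 164388

√40 → a₀=6, period (3,12); ℓ=2 even so k=1
i=0: a=6 ⇒ p=6, q=1
i=1: a=3 ⇒ p=19, q=3
fundamental: x₁=19, y₁=3  (since 361 − 40·9 = 1)
(x_2, y_2) = (19·19 + 40·3·3, 19·3 + 3·19) = (721, 114)
(x_3, y_3) = (19·721 + 40·3·114, 19·114 + 3·721) = (27379, 4329)
(x_4, y_4) = (19·27379 + 40·3·4329, 19·4329 + 3·27379) = (1039681, 164388)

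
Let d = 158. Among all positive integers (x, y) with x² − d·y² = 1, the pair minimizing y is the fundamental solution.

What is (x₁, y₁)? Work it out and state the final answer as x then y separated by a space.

7743 616

√158 → a₀=12, period (1,1,3,12,3,1,1,24); ℓ=8 even so k=7
k=0  a_k=12  p_k/q_k = 12/1
k=1  a_k=1  p_k/q_k = 13/1
…
k=3  a_k=3  p_k/q_k = 88/7
…
k=6  a_k=1  p_k/q_k = 4412/351
k=7  a_k=1  p_k/q_k = 7743/616
fundamental: x₁=7743, y₁=616  (since 59954049 − 158·379456 = 1)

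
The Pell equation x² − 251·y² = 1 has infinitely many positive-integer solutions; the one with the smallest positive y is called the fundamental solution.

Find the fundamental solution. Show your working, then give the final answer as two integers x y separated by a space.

3674890 231957

√251 = [15; 1,5,2,1,2,…,5,1,30, …], period ℓ=14 (even) → k=13
a_0=15:  p_0=15·1+0=15,  q_0=15·0+1=1
a_1=1:  p_1=1·15+1=16,  q_1=1·1+0=1
a_2=5:  p_2=5·16+15=95,  q_2=5·1+1=6
a_3=2:  p_3=2·95+16=206,  q_3=2·6+1=13
…
a_5=2:  p_5=2·301+206=808,  q_5=2·19+13=51
…
a_7=15:  p_7=15·1917+808=29563,  q_7=15·121+51=1866
a_8=2:  p_8=2·29563+1917=61043,  q_8=2·1866+121=3853
a_9=2:  p_9=2·61043+29563=151649,  q_9=2·3853+1866=9572
a_10=1:  p_10=1·151649+61043=212692,  q_10=1·9572+3853=13425
a_11=2:  p_11=2·212692+151649=577033,  q_11=2·13425+9572=36422
a_12=5:  p_12=5·577033+212692=3097857,  q_12=5·36422+13425=195535
a_13=1:  p_13=1·3097857+577033=3674890,  q_13=1·195535+36422=231957
fundamental: x₁=3674890, y₁=231957  (since 13504816512100 − 251·53804049849 = 1)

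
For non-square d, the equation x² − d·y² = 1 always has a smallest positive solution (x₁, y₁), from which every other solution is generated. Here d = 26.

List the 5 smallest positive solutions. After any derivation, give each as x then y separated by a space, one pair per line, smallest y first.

√26 → a₀=5, period (10); ℓ=1 odd so k=1
step 0: (5, 1)  from 5·(1,0) + (0,1)
step 1: (51, 10)  from 10·(5,1) + (1,0)
→ (51, 10).  Check: 51²=2601, 26·10²=2600, difference 1.
n=2: (51,10)∘(51,10) = (51·51+26·10·10, 51·10+10·51) = (5201,1020)
n=3: (5201,1020)∘(51,10) = (51·5201+26·10·1020, 51·1020+10·5201) = (530451,104030)
n=4: (530451,104030)∘(51,10) = (51·530451+26·10·104030, 51·104030+10·530451) = (54100801,10610040)
n=5: (54100801,10610040)∘(51,10) = (51·54100801+26·10·10610040, 51·10610040+10·54100801) = (5517751251,1082120050)

51 10
5201 1020
530451 104030
54100801 10610040
5517751251 1082120050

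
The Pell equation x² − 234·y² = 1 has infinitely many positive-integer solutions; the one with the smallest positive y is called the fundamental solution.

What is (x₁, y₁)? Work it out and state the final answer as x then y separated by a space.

5201 340

√234 → a₀=15, period (3,2,1,2,1,2,3,30); ℓ=8 even so k=7
k=0  a_k=15  p_k/q_k = 15/1
k=1  a_k=3  p_k/q_k = 46/3
k=2  a_k=2  p_k/q_k = 107/7
…
k=4  a_k=2  p_k/q_k = 413/27
k=5  a_k=1  p_k/q_k = 566/37
k=6  a_k=2  p_k/q_k = 1545/101
k=7  a_k=3  p_k/q_k = 5201/340
→ (5201, 340).  Check: 5201²=27050401, 234·340²=27050400, difference 1.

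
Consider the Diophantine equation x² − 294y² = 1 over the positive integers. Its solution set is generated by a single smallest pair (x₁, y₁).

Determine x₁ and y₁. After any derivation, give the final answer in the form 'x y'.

4801 280

[17; 6,1,4,1,6,34] for √294; ℓ=6 ⇒ convergent index 5
k=0  a_k=17  p_k/q_k = 17/1
k=1  a_k=6  p_k/q_k = 103/6
…
k=4  a_k=1  p_k/q_k = 703/41
k=5  a_k=6  p_k/q_k = 4801/280
→ (4801, 280).  Check: 4801²=23049601, 294·280²=23049600, difference 1.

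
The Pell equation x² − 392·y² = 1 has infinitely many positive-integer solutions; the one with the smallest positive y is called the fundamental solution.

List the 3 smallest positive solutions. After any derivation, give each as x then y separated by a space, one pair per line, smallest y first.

√392 = [19; 1,3,1,38, …], period ℓ=4 (even) → k=3
step 0: (19, 1)  from 19·(1,0) + (0,1)
step 1: (20, 1)  from 1·(19,1) + (1,0)
step 2: (79, 4)  from 3·(20,1) + (19,1)
step 3: (99, 5)  from 1·(79,4) + (20,1)
fundamental: x₁=99, y₁=5  (since 9801 − 392·25 = 1)
(x_2, y_2) = (99·99 + 392·5·5, 99·5 + 5·99) = (19601, 990)
(x_3, y_3) = (99·19601 + 392·5·990, 99·990 + 5·19601) = (3880899, 196015)

99 5
19601 990
3880899 196015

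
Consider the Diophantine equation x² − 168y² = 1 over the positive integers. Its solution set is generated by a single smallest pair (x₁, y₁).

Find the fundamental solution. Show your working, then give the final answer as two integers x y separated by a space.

13 1

[12; 1,24] for √168; ℓ=2 ⇒ convergent index 1
step 0: (12, 1)  from 12·(1,0) + (0,1)
step 1: (13, 1)  from 1·(12,1) + (1,0)
fundamental: x₁=13, y₁=1  (since 169 − 168·1 = 1)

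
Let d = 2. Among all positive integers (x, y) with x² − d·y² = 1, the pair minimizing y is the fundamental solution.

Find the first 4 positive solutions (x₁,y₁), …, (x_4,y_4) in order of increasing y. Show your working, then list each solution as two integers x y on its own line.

3 2
17 12
99 70
577 408

√2 = [1; 2, …], period ℓ=1 (odd) → k=1
a_0=1:  p_0=1·1+0=1,  q_0=1·0+1=1
a_1=2:  p_1=2·1+1=3,  q_1=2·1+0=2
fundamental: x₁=3, y₁=2  (since 9 − 2·4 = 1)
(x_2, y_2) = (3·3 + 2·2·2, 3·2 + 2·3) = (17, 12)
(x_3, y_3) = (3·17 + 2·2·12, 3·12 + 2·17) = (99, 70)
(x_4, y_4) = (3·99 + 2·2·70, 3·70 + 2·99) = (577, 408)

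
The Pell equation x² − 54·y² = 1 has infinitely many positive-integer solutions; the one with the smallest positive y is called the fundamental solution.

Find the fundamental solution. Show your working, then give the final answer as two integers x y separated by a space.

√54 → a₀=7, period (2,1,6,1,2,14); ℓ=6 even so k=5
a_0=7:  p_0=7·1+0=7,  q_0=7·0+1=1
…
a_3=6:  p_3=6·22+15=147,  q_3=6·3+2=20
a_4=1:  p_4=1·147+22=169,  q_4=1·20+3=23
a_5=2:  p_5=2·169+147=485,  q_5=2·23+20=66
(x₁, y₁) = (485, 66);  485² − 54·66² = 1 ✓

485 66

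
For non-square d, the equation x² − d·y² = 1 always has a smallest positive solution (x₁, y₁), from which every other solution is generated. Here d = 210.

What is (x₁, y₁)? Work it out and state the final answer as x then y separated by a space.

√210 = [14; 2,28, …], period ℓ=2 (even) → k=1
i=0: a=14 ⇒ p=14, q=1
i=1: a=2 ⇒ p=29, q=2
fundamental: x₁=29, y₁=2  (since 841 − 210·4 = 1)

29 2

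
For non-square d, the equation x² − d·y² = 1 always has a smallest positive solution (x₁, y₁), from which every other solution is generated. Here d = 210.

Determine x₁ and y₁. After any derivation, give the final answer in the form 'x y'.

√210 → a₀=14, period (2,28); ℓ=2 even so k=1
i=0: a=14 ⇒ p=14, q=1
i=1: a=2 ⇒ p=29, q=2
→ (29, 2).  Check: 29²=841, 210·2²=840, difference 1.

29 2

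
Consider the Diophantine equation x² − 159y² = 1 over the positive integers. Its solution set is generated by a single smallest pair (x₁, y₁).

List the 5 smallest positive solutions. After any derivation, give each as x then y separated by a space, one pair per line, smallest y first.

d=159: √d = [12; 1,1,1,1,3,1,1,1,1,24] (ℓ=10, even), read p_9/q_9
step 0: (12, 1)  from 12·(1,0) + (0,1)
step 1: (13, 1)  from 1·(12,1) + (1,0)
step 2: (25, 2)  from 1·(13,1) + (12,1)
step 3: (38, 3)  from 1·(25,2) + (13,1)
step 4: (63, 5)  from 1·(38,3) + (25,2)
…
step 6: (290, 23)  from 1·(227,18) + (63,5)
…
step 8: (807, 64)  from 1·(517,41) + (290,23)
step 9: (1324, 105)  from 1·(807,64) + (517,41)
→ (1324, 105).  Check: 1324²=1752976, 159·105²=1752975, difference 1.
n=2: (1324,105)∘(1324,105) = (1324·1324+159·105·105, 1324·105+105·1324) = (3505951,278040)
n=3: (3505951,278040)∘(1324,105) = (1324·3505951+159·105·278040, 1324·278040+105·3505951) = (9283756924,736249815)
n=4: (9283756924,736249815)∘(1324,105) = (1324·9283756924+159·105·736249815, 1324·736249815+105·9283756924) = (24583384828801,1949589232080)
n=5: (24583384828801,1949589232080)∘(1324,105) = (1324·24583384828801+159·105·1949589232080, 1324·1949589232080+105·24583384828801) = (65096793742908124,5162511550298025)

1324 105
3505951 278040
9283756924 736249815
24583384828801 1949589232080
65096793742908124 5162511550298025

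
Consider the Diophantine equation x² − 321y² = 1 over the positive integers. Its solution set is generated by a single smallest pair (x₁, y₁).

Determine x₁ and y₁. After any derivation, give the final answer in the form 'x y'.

√321 = [17; 1,10,1,34, …], period ℓ=4 (even) → k=3
a_0=17:  p_0=17·1+0=17,  q_0=17·0+1=1
a_1=1:  p_1=1·17+1=18,  q_1=1·1+0=1
a_2=10:  p_2=10·18+17=197,  q_2=10·1+1=11
a_3=1:  p_3=1·197+18=215,  q_3=1·11+1=12
(x₁, y₁) = (215, 12);  215² − 321·12² = 1 ✓

215 12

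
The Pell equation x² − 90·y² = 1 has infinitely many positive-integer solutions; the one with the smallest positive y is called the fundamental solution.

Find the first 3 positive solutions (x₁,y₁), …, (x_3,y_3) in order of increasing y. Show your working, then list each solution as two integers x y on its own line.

√90 = [9; 2,18, …], period ℓ=2 (even) → k=1
step 0: (9, 1)  from 9·(1,0) + (0,1)
step 1: (19, 2)  from 2·(9,1) + (1,0)
(x₁, y₁) = (19, 2);  19² − 90·2² = 1 ✓
n=2: (19,2)∘(19,2) = (19·19+90·2·2, 19·2+2·19) = (721,76)
n=3: (721,76)∘(19,2) = (19·721+90·2·76, 19·76+2·721) = (27379,2886)

19 2
721 76
27379 2886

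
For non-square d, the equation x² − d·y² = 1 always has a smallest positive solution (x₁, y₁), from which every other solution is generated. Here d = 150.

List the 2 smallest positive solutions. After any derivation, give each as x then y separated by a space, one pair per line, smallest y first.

d=150: √d = [12; 4,24] (ℓ=2, even), read p_1/q_1
step 0: (12, 1)  from 12·(1,0) + (0,1)
step 1: (49, 4)  from 4·(12,1) + (1,0)
(x₁, y₁) = (49, 4);  49² − 150·4² = 1 ✓
k=2:  x_2 = 49·49+150·4·4 = 4801,  y_2 = 49·4+4·49 = 392

49 4
4801 392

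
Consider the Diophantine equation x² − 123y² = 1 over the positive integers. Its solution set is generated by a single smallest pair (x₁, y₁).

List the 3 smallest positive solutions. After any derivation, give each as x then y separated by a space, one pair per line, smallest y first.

122 11
29767 2684
7263026 654885

√123 = [11; 11,22, …], period ℓ=2 (even) → k=1
i=0: a=11 ⇒ p=11, q=1
i=1: a=11 ⇒ p=122, q=11
→ (122, 11).  Check: 122²=14884, 123·11²=14883, difference 1.
k=2:  x_2 = 122·122+123·11·11 = 29767,  y_2 = 122·11+11·122 = 2684
k=3:  x_3 = 122·29767+123·11·2684 = 7263026,  y_3 = 122·2684+11·29767 = 654885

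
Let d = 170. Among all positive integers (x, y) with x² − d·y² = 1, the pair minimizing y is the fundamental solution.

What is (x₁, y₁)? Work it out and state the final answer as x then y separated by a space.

d=170: √d = [13; 26] (ℓ=1, odd), read p_1/q_1
i=0: a=13 ⇒ p=13, q=1
i=1: a=26 ⇒ p=339, q=26
(x₁, y₁) = (339, 26);  339² − 170·26² = 1 ✓

339 26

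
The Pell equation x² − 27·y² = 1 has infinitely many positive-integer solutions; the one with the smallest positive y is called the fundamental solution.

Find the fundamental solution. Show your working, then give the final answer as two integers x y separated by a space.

√27 → a₀=5, period (5,10); ℓ=2 even so k=1
step 0: (5, 1)  from 5·(1,0) + (0,1)
step 1: (26, 5)  from 5·(5,1) + (1,0)
fundamental: x₁=26, y₁=5  (since 676 − 27·25 = 1)

26 5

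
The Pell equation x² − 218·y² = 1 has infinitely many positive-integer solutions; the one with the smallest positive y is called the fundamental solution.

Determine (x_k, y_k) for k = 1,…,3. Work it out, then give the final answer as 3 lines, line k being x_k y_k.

126003 8534
31753512017 2150619204
8002075549230099 541968943114690

√218 → a₀=14, period (1,3,3,1,28); ℓ=5 odd so k=9
i=0: a=14 ⇒ p=14, q=1
…
i=2: a=3 ⇒ p=59, q=4
i=3: a=3 ⇒ p=192, q=13
i=4: a=1 ⇒ p=251, q=17
i=5: a=28 ⇒ p=7220, q=489
i=6: a=1 ⇒ p=7471, q=506
…
i=8: a=3 ⇒ p=96370, q=6527
i=9: a=1 ⇒ p=126003, q=8534
(x₁, y₁) = (126003, 8534);  126003² − 218·8534² = 1 ✓
n=2: (126003,8534)∘(126003,8534) = (126003·126003+218·8534·8534, 126003·8534+8534·126003) = (31753512017,2150619204)
n=3: (31753512017,2150619204)∘(126003,8534) = (126003·31753512017+218·8534·2150619204, 126003·2150619204+8534·31753512017) = (8002075549230099,541968943114690)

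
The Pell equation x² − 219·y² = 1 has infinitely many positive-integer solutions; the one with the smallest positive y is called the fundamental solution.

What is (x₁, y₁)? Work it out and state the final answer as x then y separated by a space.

74 5

[14; 1,3,1,28] for √219; ℓ=4 ⇒ convergent index 3
i=0: a=14 ⇒ p=14, q=1
…
i=2: a=3 ⇒ p=59, q=4
i=3: a=1 ⇒ p=74, q=5
(x₁, y₁) = (74, 5);  74² − 219·5² = 1 ✓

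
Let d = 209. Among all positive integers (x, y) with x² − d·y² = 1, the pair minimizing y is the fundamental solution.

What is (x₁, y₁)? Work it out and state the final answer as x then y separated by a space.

46551 3220

√209 = [14; 2,5,3,2,3,5,2,28, …], period ℓ=8 (even) → k=7
i=0: a=14 ⇒ p=14, q=1
i=1: a=2 ⇒ p=29, q=2
i=2: a=5 ⇒ p=159, q=11
…
i=5: a=3 ⇒ p=4019, q=278
i=6: a=5 ⇒ p=21266, q=1471
i=7: a=2 ⇒ p=46551, q=3220
→ (46551, 3220).  Check: 46551²=2166995601, 209·3220²=2166995600, difference 1.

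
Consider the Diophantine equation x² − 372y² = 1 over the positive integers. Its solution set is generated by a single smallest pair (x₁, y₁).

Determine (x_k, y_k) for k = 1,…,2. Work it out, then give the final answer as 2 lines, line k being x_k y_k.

12151 630
295293601 15310260

[19; 3,2,12,2,3,38] for √372; ℓ=6 ⇒ convergent index 5
a_0=19:  p_0=19·1+0=19,  q_0=19·0+1=1
a_1=3:  p_1=3·19+1=58,  q_1=3·1+0=3
a_2=2:  p_2=2·58+19=135,  q_2=2·3+1=7
a_3=12:  p_3=12·135+58=1678,  q_3=12·7+3=87
a_4=2:  p_4=2·1678+135=3491,  q_4=2·87+7=181
a_5=3:  p_5=3·3491+1678=12151,  q_5=3·181+87=630
(x₁, y₁) = (12151, 630);  12151² − 372·630² = 1 ✓
(x_2, y_2) = (12151·12151 + 372·630·630, 12151·630 + 630·12151) = (295293601, 15310260)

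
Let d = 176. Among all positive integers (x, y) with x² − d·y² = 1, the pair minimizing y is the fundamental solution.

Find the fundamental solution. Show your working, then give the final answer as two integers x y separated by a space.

199 15

[13; 3,1,3,26] for √176; ℓ=4 ⇒ convergent index 3
a_0=13:  p_0=13·1+0=13,  q_0=13·0+1=1
…
a_2=1:  p_2=1·40+13=53,  q_2=1·3+1=4
a_3=3:  p_3=3·53+40=199,  q_3=3·4+3=15
(x₁, y₁) = (199, 15);  199² − 176·15² = 1 ✓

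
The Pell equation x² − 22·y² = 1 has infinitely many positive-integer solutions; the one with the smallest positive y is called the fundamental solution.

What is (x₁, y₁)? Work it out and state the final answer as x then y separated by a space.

197 42

√22 → a₀=4, period (1,2,4,2,1,8); ℓ=6 even so k=5
i=0: a=4 ⇒ p=4, q=1
i=1: a=1 ⇒ p=5, q=1
…
i=3: a=4 ⇒ p=61, q=13
i=4: a=2 ⇒ p=136, q=29
i=5: a=1 ⇒ p=197, q=42
(x₁, y₁) = (197, 42);  197² − 22·42² = 1 ✓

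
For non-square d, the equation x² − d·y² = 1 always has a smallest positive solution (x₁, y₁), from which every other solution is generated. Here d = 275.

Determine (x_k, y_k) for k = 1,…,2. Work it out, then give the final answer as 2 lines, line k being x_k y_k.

[16; 1,1,2,1,1,32] for √275; ℓ=6 ⇒ convergent index 5
k=0  a_k=16  p_k/q_k = 16/1
k=1  a_k=1  p_k/q_k = 17/1
…
k=3  a_k=2  p_k/q_k = 83/5
k=4  a_k=1  p_k/q_k = 116/7
k=5  a_k=1  p_k/q_k = 199/12
fundamental: x₁=199, y₁=12  (since 39601 − 275·144 = 1)
n=2: (199,12)∘(199,12) = (199·199+275·12·12, 199·12+12·199) = (79201,4776)

199 12
79201 4776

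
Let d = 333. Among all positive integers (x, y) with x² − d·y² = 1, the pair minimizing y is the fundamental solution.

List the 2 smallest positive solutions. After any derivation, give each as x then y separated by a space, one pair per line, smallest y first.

√333 → a₀=18, period (4,36); ℓ=2 even so k=1
i=0: a=18 ⇒ p=18, q=1
i=1: a=4 ⇒ p=73, q=4
→ (73, 4).  Check: 73²=5329, 333·4²=5328, difference 1.
(x_2, y_2) = (73·73 + 333·4·4, 73·4 + 4·73) = (10657, 584)

73 4
10657 584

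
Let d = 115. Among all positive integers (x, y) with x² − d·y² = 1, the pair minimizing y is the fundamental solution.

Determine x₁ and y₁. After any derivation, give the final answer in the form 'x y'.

d=115: √d = [10; 1,2,1,1,1,1,1,2,1,20] (ℓ=10, even), read p_9/q_9
i=0: a=10 ⇒ p=10, q=1
…
i=2: a=2 ⇒ p=32, q=3
i=3: a=1 ⇒ p=43, q=4
i=4: a=1 ⇒ p=75, q=7
i=5: a=1 ⇒ p=118, q=11
…
i=7: a=1 ⇒ p=311, q=29
i=8: a=2 ⇒ p=815, q=76
i=9: a=1 ⇒ p=1126, q=105
→ (1126, 105).  Check: 1126²=1267876, 115·105²=1267875, difference 1.

1126 105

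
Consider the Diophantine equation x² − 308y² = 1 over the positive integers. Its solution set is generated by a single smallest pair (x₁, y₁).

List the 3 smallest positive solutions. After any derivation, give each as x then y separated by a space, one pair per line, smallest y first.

d=308: √d = [17; 1,1,4,1,1,34] (ℓ=6, even), read p_5/q_5
a_0=17:  p_0=17·1+0=17,  q_0=17·0+1=1
a_1=1:  p_1=1·17+1=18,  q_1=1·1+0=1
…
a_3=4:  p_3=4·35+18=158,  q_3=4·2+1=9
a_4=1:  p_4=1·158+35=193,  q_4=1·9+2=11
a_5=1:  p_5=1·193+158=351,  q_5=1·11+9=20
→ (351, 20).  Check: 351²=123201, 308·20²=123200, difference 1.
(x_2, y_2) = (351·351 + 308·20·20, 351·20 + 20·351) = (246401, 14040)
(x_3, y_3) = (351·246401 + 308·20·14040, 351·14040 + 20·246401) = (172973151, 9856060)

351 20
246401 14040
172973151 9856060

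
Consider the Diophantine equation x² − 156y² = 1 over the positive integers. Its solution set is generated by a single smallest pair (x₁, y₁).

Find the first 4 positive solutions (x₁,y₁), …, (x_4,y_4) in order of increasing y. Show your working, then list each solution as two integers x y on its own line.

25 2
1249 100
62425 4998
3120001 249800

[12; 2,24] for √156; ℓ=2 ⇒ convergent index 1
k=0  a_k=12  p_k/q_k = 12/1
k=1  a_k=2  p_k/q_k = 25/2
(x₁, y₁) = (25, 2);  25² − 156·2² = 1 ✓
(25+2√156)^2 = 1249 + 100√156
(25+2√156)^3 = 62425 + 4998√156
(25+2√156)^4 = 3120001 + 249800√156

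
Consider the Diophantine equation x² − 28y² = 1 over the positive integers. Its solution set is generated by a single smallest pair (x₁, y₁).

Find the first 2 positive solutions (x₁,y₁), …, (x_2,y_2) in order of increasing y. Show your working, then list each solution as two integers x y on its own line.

√28 → a₀=5, period (3,2,3,10); ℓ=4 even so k=3
step 0: (5, 1)  from 5·(1,0) + (0,1)
step 1: (16, 3)  from 3·(5,1) + (1,0)
step 2: (37, 7)  from 2·(16,3) + (5,1)
step 3: (127, 24)  from 3·(37,7) + (16,3)
fundamental: x₁=127, y₁=24  (since 16129 − 28·576 = 1)
k=2:  x_2 = 127·127+28·24·24 = 32257,  y_2 = 127·24+24·127 = 6096

127 24
32257 6096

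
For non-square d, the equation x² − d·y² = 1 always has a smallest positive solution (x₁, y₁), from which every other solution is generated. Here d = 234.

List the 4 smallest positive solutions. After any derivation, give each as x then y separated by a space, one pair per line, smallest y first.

√234 → a₀=15, period (3,2,1,2,1,2,3,30); ℓ=8 even so k=7
step 0: (15, 1)  from 15·(1,0) + (0,1)
…
step 4: (413, 27)  from 2·(153,10) + (107,7)
…
step 6: (1545, 101)  from 2·(566,37) + (413,27)
step 7: (5201, 340)  from 3·(1545,101) + (566,37)
fundamental: x₁=5201, y₁=340  (since 27050401 − 234·115600 = 1)
n=2: (5201,340)∘(5201,340) = (5201·5201+234·340·340, 5201·340+340·5201) = (54100801,3536680)
n=3: (54100801,3536680)∘(5201,340) = (5201·54100801+234·340·3536680, 5201·3536680+340·54100801) = (562756526801,36788545020)
n=4: (562756526801,36788545020)∘(5201,340) = (5201·562756526801+234·340·36788545020, 5201·36788545020+340·562756526801) = (5853793337683201,382674441761360)

5201 340
54100801 3536680
562756526801 36788545020
5853793337683201 382674441761360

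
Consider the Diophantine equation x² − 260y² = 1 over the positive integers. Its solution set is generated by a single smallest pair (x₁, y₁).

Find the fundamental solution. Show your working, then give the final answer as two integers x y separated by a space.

129 8

√260 = [16; 8,32, …], period ℓ=2 (even) → k=1
k=0  a_k=16  p_k/q_k = 16/1
k=1  a_k=8  p_k/q_k = 129/8
(x₁, y₁) = (129, 8);  129² − 260·8² = 1 ✓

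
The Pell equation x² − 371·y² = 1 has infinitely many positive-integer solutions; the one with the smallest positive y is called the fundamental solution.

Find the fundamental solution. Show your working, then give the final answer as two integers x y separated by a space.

√371 → a₀=19, period (3,1,4,1,3,38); ℓ=6 even so k=5
k=0  a_k=19  p_k/q_k = 19/1
…
k=3  a_k=4  p_k/q_k = 366/19
k=4  a_k=1  p_k/q_k = 443/23
k=5  a_k=3  p_k/q_k = 1695/88
(x₁, y₁) = (1695, 88);  1695² − 371·88² = 1 ✓

1695 88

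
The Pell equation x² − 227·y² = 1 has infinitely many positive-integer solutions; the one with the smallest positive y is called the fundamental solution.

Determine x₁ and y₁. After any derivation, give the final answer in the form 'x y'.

[15; 15,30] for √227; ℓ=2 ⇒ convergent index 1
k=0  a_k=15  p_k/q_k = 15/1
k=1  a_k=15  p_k/q_k = 226/15
fundamental: x₁=226, y₁=15  (since 51076 − 227·225 = 1)

226 15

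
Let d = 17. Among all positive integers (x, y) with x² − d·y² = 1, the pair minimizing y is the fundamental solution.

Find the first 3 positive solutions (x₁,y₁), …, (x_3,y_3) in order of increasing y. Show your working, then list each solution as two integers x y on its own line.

d=17: √d = [4; 8] (ℓ=1, odd), read p_1/q_1
k=0  a_k=4  p_k/q_k = 4/1
k=1  a_k=8  p_k/q_k = 33/8
(x₁, y₁) = (33, 8);  33² − 17·8² = 1 ✓
(33+8√17)^2 = 2177 + 528√17
(33+8√17)^3 = 143649 + 34840√17

33 8
2177 528
143649 34840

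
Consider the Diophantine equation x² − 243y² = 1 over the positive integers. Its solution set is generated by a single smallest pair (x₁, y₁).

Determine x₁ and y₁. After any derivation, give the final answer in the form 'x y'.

70226 4505

√243 → a₀=15, period (1,1,2,3,15,3,2,1,1,30); ℓ=10 even so k=9
step 0: (15, 1)  from 15·(1,0) + (0,1)
…
step 2: (31, 2)  from 1·(16,1) + (15,1)
…
step 4: (265, 17)  from 3·(78,5) + (31,2)
step 5: (4053, 260)  from 15·(265,17) + (78,5)
…
step 7: (28901, 1854)  from 2·(12424,797) + (4053,260)
step 8: (41325, 2651)  from 1·(28901,1854) + (12424,797)
step 9: (70226, 4505)  from 1·(41325,2651) + (28901,1854)
fundamental: x₁=70226, y₁=4505  (since 4931691076 − 243·20295025 = 1)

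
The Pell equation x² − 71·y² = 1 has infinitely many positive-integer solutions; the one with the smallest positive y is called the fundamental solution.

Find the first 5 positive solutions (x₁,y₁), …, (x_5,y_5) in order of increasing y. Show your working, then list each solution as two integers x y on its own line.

d=71: √d = [8; 2,2,1,7,1,2,2,16] (ℓ=8, even), read p_7/q_7
a_0=8:  p_0=8·1+0=8,  q_0=8·0+1=1
a_1=2:  p_1=2·8+1=17,  q_1=2·1+0=2
a_2=2:  p_2=2·17+8=42,  q_2=2·2+1=5
…
a_6=2:  p_6=2·514+455=1483,  q_6=2·61+54=176
a_7=2:  p_7=2·1483+514=3480,  q_7=2·176+61=413
→ (3480, 413).  Check: 3480²=12110400, 71·413²=12110399, difference 1.
k=2:  x_2 = 3480·3480+71·413·413 = 24220799,  y_2 = 3480·413+413·3480 = 2874480
k=3:  x_3 = 3480·24220799+71·413·2874480 = 168576757560,  y_3 = 3480·2874480+413·24220799 = 20006380387
k=4:  x_4 = 3480·168576757560+71·413·20006380387 = 1173294208396801,  y_4 = 3480·20006380387+413·168576757560 = 139244404619040
k=5:  x_5 = 3480·1173294208396801+71·413·139244404619040 = 8166127521864977400,  y_5 = 3480·139244404619040+413·1173294208396801 = 969141036142138013

3480 413
24220799 2874480
168576757560 20006380387
1173294208396801 139244404619040
8166127521864977400 969141036142138013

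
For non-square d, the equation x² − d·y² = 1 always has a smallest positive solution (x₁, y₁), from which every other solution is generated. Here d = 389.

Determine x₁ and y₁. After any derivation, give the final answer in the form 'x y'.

3287049 166660

d=389: √d = [19; 1,2,1,1,1,1,2,1,38] (ℓ=9, odd), read p_17/q_17
step 0: (19, 1)  from 19·(1,0) + (0,1)
step 1: (20, 1)  from 1·(19,1) + (1,0)
step 2: (59, 3)  from 2·(20,1) + (19,1)
step 3: (79, 4)  from 1·(59,3) + (20,1)
step 4: (138, 7)  from 1·(79,4) + (59,3)
…
step 6: (355, 18)  from 1·(217,11) + (138,7)
step 7: (927, 47)  from 2·(355,18) + (217,11)
step 8: (1282, 65)  from 1·(927,47) + (355,18)
step 9: (49643, 2517)  from 38·(1282,65) + (927,47)
step 10: (50925, 2582)  from 1·(49643,2517) + (1282,65)
…
step 12: (202418, 10263)  from 1·(151493,7681) + (50925,2582)
step 13: (353911, 17944)  from 1·(202418,10263) + (151493,7681)
…
step 15: (910240, 46151)  from 1·(556329,28207) + (353911,17944)
step 16: (2376809, 120509)  from 2·(910240,46151) + (556329,28207)
step 17: (3287049, 166660)  from 1·(2376809,120509) + (910240,46151)
fundamental: x₁=3287049, y₁=166660  (since 10804691128401 − 389·27775555600 = 1)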